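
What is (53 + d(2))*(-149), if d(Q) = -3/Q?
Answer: -15347/2 ≈ -7673.5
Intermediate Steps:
(53 + d(2))*(-149) = (53 - 3/2)*(-149) = (103/2)*(-149) = -15347/2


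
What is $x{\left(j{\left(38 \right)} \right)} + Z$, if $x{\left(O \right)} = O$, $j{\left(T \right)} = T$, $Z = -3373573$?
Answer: $-3373535$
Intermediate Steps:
$x{\left(j{\left(38 \right)} \right)} + Z = 38 - 3373573 = -3373535$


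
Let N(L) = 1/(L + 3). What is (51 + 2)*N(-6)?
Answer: -53/3 ≈ -17.667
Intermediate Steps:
N(L) = 1/(3 + L)
(51 + 2)*N(-6) = (51 + 2)/(3 - 6) = 53/(-3) = 53*(-⅓) = -53/3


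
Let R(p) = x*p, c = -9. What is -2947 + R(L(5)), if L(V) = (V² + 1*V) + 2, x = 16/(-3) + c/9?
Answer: -9449/3 ≈ -3149.7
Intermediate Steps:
x = -19/3 (x = 16/(-3) - 9/9 = 16*(-⅓) - 9*⅑ = -16/3 - 1 = -19/3 ≈ -6.3333)
L(V) = 2 + V + V² (L(V) = (V² + V) + 2 = (V + V²) + 2 = 2 + V + V²)
R(p) = -19*p/3
-2947 + R(L(5)) = -2947 - 19*(2 + 5 + 5²)/3 = -2947 - 19*(2 + 5 + 25)/3 = -2947 - 19/3*32 = -2947 - 608/3 = -9449/3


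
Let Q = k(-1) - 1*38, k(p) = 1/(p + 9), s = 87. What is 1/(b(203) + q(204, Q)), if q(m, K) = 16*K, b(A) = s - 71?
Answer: -1/590 ≈ -0.0016949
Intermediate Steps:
k(p) = 1/(9 + p)
Q = -303/8 (Q = 1/(9 - 1) - 1*38 = 1/8 - 38 = ⅛ - 38 = -303/8 ≈ -37.875)
b(A) = 16 (b(A) = 87 - 71 = 16)
1/(b(203) + q(204, Q)) = 1/(16 + 16*(-303/8)) = 1/(16 - 606) = 1/(-590) = -1/590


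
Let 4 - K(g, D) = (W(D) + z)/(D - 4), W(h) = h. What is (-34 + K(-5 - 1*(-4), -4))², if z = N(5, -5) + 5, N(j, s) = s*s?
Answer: 11449/16 ≈ 715.56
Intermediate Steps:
N(j, s) = s²
z = 30 (z = (-5)² + 5 = 25 + 5 = 30)
K(g, D) = 4 - (30 + D)/(-4 + D) (K(g, D) = 4 - (D + 30)/(D - 4) = 4 - (30 + D)/(-4 + D))
(-34 + K(-5 - 1*(-4), -4))² = (-34 + (-46 + 3*(-4))/(-4 - 4))² = (-34 + (-46 - 12)/(-8))² = (-34 - ⅛*(-58))² = (-34 + 29/4)² = (-107/4)² = 11449/16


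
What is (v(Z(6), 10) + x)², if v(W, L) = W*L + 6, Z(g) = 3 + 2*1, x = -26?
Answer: 900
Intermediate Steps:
Z(g) = 5 (Z(g) = 3 + 2 = 5)
v(W, L) = 6 + L*W (v(W, L) = L*W + 6 = 6 + L*W)
(v(Z(6), 10) + x)² = ((6 + 10*5) - 26)² = ((6 + 50) - 26)² = (56 - 26)² = 30² = 900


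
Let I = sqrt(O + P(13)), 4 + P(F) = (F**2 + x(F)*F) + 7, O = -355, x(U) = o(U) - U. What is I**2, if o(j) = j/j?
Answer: -339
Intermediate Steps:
o(j) = 1
x(U) = 1 - U
P(F) = 3 + F**2 + F*(1 - F) (P(F) = -4 + ((F**2 + (1 - F)*F) + 7) = -4 + ((F**2 + F*(1 - F)) + 7) = -4 + (7 + F**2 + F*(1 - F)) = 3 + F**2 + F*(1 - F))
I = I*sqrt(339) (I = sqrt(-355 + (3 + 13)) = sqrt(-355 + 16) = sqrt(-339) = I*sqrt(339) ≈ 18.412*I)
I**2 = (I*sqrt(339))**2 = -339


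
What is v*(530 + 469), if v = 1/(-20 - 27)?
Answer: -999/47 ≈ -21.255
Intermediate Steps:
v = -1/47 (v = 1/(-47) = -1/47 ≈ -0.021277)
v*(530 + 469) = -(530 + 469)/47 = -1/47*999 = -999/47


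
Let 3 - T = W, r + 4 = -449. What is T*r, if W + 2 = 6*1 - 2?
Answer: -453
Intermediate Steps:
r = -453 (r = -4 - 449 = -453)
W = 2 (W = -2 + (6*1 - 2) = -2 + (6 - 2) = -2 + 4 = 2)
T = 1 (T = 3 - 1*2 = 3 - 2 = 1)
T*r = 1*(-453) = -453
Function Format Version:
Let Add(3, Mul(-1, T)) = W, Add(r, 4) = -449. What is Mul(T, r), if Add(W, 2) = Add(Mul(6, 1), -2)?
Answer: -453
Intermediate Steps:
r = -453 (r = Add(-4, -449) = -453)
W = 2 (W = Add(-2, Add(Mul(6, 1), -2)) = Add(-2, Add(6, -2)) = Add(-2, 4) = 2)
T = 1 (T = Add(3, Mul(-1, 2)) = Add(3, -2) = 1)
Mul(T, r) = Mul(1, -453) = -453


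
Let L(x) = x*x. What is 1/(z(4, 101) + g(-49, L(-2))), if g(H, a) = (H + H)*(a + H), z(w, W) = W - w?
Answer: 1/4507 ≈ 0.00022188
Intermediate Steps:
L(x) = x²
g(H, a) = 2*H*(H + a) (g(H, a) = (2*H)*(H + a) = 2*H*(H + a))
1/(z(4, 101) + g(-49, L(-2))) = 1/((101 - 1*4) + 2*(-49)*(-49 + (-2)²)) = 1/((101 - 4) + 2*(-49)*(-49 + 4)) = 1/(97 + 2*(-49)*(-45)) = 1/(97 + 4410) = 1/4507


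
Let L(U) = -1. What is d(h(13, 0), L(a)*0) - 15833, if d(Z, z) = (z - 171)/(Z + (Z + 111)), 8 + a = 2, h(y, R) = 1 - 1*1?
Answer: -585878/37 ≈ -15835.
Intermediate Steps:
h(y, R) = 0 (h(y, R) = 1 - 1 = 0)
a = -6 (a = -8 + 2 = -6)
d(Z, z) = (-171 + z)/(111 + 2*Z) (d(Z, z) = (-171 + z)/(Z + (111 + Z)) = (-171 + z)/(111 + 2*Z))
d(h(13, 0), L(a)*0) - 15833 = (-171 - 1*0)/(111 + 2*0) - 15833 = (-171 + 0)/(111 + 0) - 15833 = -171/111 - 15833 = (1/111)*(-171) - 15833 = -57/37 - 15833 = -585878/37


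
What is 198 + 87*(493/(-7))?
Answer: -41505/7 ≈ -5929.3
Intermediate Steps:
198 + 87*(493/(-7)) = 198 + 87*(493*(-⅐)) = 198 + 87*(-493/7) = 198 - 42891/7 = -41505/7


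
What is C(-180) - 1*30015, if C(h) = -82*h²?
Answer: -2686815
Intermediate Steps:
C(-180) - 1*30015 = -82*(-180)² - 1*30015 = -82*32400 - 30015 = -2656800 - 30015 = -2686815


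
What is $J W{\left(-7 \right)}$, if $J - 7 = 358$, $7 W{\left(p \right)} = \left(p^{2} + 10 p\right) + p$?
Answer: $-1460$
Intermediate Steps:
$W{\left(p \right)} = \frac{p^{2}}{7} + \frac{11 p}{7}$ ($W{\left(p \right)} = \frac{\left(p^{2} + 10 p\right) + p}{7} = \frac{p^{2} + 11 p}{7} = \frac{p^{2}}{7} + \frac{11 p}{7}$)
$J = 365$ ($J = 7 + 358 = 365$)
$J W{\left(-7 \right)} = 365 \cdot \frac{1}{7} \left(-7\right) \left(11 - 7\right) = 365 \cdot \frac{1}{7} \left(-7\right) 4 = 365 \left(-4\right) = -1460$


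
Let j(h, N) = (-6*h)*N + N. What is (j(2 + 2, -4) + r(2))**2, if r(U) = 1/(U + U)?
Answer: 136161/16 ≈ 8510.1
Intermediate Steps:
r(U) = 1/(2*U)
j(h, N) = N - 6*N*h (j(h, N) = -6*N*h + N = N - 6*N*h)
(j(2 + 2, -4) + r(2))**2 = (-4*(1 - 6*(2 + 2)) + (1/2)/2)**2 = (-4*(1 - 6*4) + (1/2)*(1/2))**2 = (-4*(1 - 24) + 1/4)**2 = (-4*(-23) + 1/4)**2 = (92 + 1/4)**2 = (369/4)**2 = 136161/16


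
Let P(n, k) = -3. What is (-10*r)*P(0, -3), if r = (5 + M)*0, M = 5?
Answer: 0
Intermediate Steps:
r = 0 (r = (5 + 5)*0 = 10*0 = 0)
(-10*r)*P(0, -3) = -10*0*(-3) = 0*(-3) = 0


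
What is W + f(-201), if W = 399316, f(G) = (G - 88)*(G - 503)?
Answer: 602772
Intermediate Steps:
f(G) = (-503 + G)*(-88 + G) (f(G) = (-88 + G)*(-503 + G) = (-503 + G)*(-88 + G))
W + f(-201) = 399316 + (44264 + (-201)² - 591*(-201)) = 399316 + (44264 + 40401 + 118791) = 399316 + 203456 = 602772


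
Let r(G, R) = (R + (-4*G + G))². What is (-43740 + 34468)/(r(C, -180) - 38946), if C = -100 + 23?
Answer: 9272/36345 ≈ 0.25511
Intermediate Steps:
C = -77
r(G, R) = (R - 3*G)²
(-43740 + 34468)/(r(C, -180) - 38946) = (-43740 + 34468)/((-1*(-180) + 3*(-77))² - 38946) = -9272/((180 - 231)² - 38946) = -9272/((-51)² - 38946) = -9272/(2601 - 38946) = -9272/(-36345) = -9272*(-1/36345) = 9272/36345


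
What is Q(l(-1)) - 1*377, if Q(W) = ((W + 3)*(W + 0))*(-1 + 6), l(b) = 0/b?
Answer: -377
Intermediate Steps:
l(b) = 0
Q(W) = 5*W*(3 + W) (Q(W) = ((3 + W)*W)*5 = (W*(3 + W))*5 = 5*W*(3 + W))
Q(l(-1)) - 1*377 = 5*0*(3 + 0) - 1*377 = 5*0*3 - 377 = 0 - 377 = -377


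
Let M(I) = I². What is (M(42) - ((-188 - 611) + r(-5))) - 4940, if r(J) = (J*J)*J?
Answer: -2252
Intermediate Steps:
r(J) = J³ (r(J) = J²*J = J³)
(M(42) - ((-188 - 611) + r(-5))) - 4940 = (42² - ((-188 - 611) + (-5)³)) - 4940 = (1764 - (-799 - 125)) - 4940 = (1764 - 1*(-924)) - 4940 = (1764 + 924) - 4940 = 2688 - 4940 = -2252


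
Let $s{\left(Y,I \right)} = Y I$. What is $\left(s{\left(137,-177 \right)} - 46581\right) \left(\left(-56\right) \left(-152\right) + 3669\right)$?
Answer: $-862780230$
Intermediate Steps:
$s{\left(Y,I \right)} = I Y$
$\left(s{\left(137,-177 \right)} - 46581\right) \left(\left(-56\right) \left(-152\right) + 3669\right) = \left(\left(-177\right) 137 - 46581\right) \left(\left(-56\right) \left(-152\right) + 3669\right) = \left(-24249 - 46581\right) \left(8512 + 3669\right) = \left(-70830\right) 12181 = -862780230$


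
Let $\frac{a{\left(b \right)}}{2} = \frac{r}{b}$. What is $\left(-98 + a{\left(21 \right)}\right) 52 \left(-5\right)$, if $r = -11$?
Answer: $\frac{540800}{21} \approx 25752.0$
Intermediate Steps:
$a{\left(b \right)} = - \frac{22}{b}$ ($a{\left(b \right)} = 2 \left(- \frac{11}{b}\right) = - \frac{22}{b}$)
$\left(-98 + a{\left(21 \right)}\right) 52 \left(-5\right) = \left(-98 - \frac{22}{21}\right) 52 \left(-5\right) = \left(-98 - \frac{22}{21}\right) \left(-260\right) = \left(- \frac{2080}{21}\right) \left(-260\right) = \frac{540800}{21}$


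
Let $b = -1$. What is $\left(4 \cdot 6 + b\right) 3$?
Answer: $69$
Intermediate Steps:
$\left(4 \cdot 6 + b\right) 3 = \left(4 \cdot 6 - 1\right) 3 = \left(24 - 1\right) 3 = 23 \cdot 3 = 69$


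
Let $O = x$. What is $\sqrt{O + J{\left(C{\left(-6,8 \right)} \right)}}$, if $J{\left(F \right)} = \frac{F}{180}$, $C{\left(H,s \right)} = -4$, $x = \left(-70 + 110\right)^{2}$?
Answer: $\frac{\sqrt{359995}}{15} \approx 40.0$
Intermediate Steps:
$x = 1600$ ($x = 40^{2} = 1600$)
$J{\left(F \right)} = \frac{F}{180}$ ($J{\left(F \right)} = F \frac{1}{180} = \frac{F}{180}$)
$O = 1600$
$\sqrt{O + J{\left(C{\left(-6,8 \right)} \right)}} = \sqrt{1600 + \frac{1}{180} \left(-4\right)} = \sqrt{1600 - \frac{1}{45}} = \sqrt{\frac{71999}{45}} = \frac{\sqrt{359995}}{15}$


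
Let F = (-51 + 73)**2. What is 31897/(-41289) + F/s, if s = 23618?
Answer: -366679735/487581801 ≈ -0.75204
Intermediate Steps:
F = 484 (F = 22**2 = 484)
31897/(-41289) + F/s = 31897/(-41289) + 484/23618 = 31897*(-1/41289) + 484*(1/23618) = -31897/41289 + 242/11809 = -366679735/487581801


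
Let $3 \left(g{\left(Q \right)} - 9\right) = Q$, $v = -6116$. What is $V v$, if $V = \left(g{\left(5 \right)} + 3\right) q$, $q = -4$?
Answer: $\frac{1003024}{3} \approx 3.3434 \cdot 10^{5}$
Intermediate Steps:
$g{\left(Q \right)} = 9 + \frac{Q}{3}$
$V = - \frac{164}{3}$ ($V = \left(\left(9 + \frac{1}{3} \cdot 5\right) + 3\right) \left(-4\right) = \left(\left(9 + \frac{5}{3}\right) + 3\right) \left(-4\right) = \left(\frac{32}{3} + 3\right) \left(-4\right) = \frac{41}{3} \left(-4\right) = - \frac{164}{3} \approx -54.667$)
$V v = \left(- \frac{164}{3}\right) \left(-6116\right) = \frac{1003024}{3}$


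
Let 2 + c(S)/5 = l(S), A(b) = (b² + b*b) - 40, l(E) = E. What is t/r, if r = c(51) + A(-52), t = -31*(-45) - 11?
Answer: 1384/5613 ≈ 0.24657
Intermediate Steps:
t = 1384 (t = 1395 - 11 = 1384)
A(b) = -40 + 2*b² (A(b) = (b² + b²) - 40 = 2*b² - 40 = -40 + 2*b²)
c(S) = -10 + 5*S
r = 5613 (r = (-10 + 5*51) + (-40 + 2*(-52)²) = (-10 + 255) + (-40 + 2*2704) = 245 + (-40 + 5408) = 245 + 5368 = 5613)
t/r = 1384/5613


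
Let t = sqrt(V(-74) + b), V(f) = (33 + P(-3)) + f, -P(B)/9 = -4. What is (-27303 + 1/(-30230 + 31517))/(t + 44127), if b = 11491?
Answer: -172286320880/278446831949 + 35138960*sqrt(11486)/2506021487541 ≈ -0.61724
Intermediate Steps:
P(B) = 36 (P(B) = -9*(-4) = 36)
V(f) = 69 + f (V(f) = (33 + 36) + f = 69 + f)
t = sqrt(11486) (t = sqrt((69 - 74) + 11491) = sqrt(-5 + 11491) = sqrt(11486) ≈ 107.17)
(-27303 + 1/(-30230 + 31517))/(t + 44127) = (-27303 + 1/(-30230 + 31517))/(sqrt(11486) + 44127) = (-27303 + 1/1287)/(44127 + sqrt(11486)) = -35138960/(1287*(44127 + sqrt(11486)))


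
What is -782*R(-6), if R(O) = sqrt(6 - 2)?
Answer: -1564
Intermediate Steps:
R(O) = 2 (R(O) = sqrt(4) = 2)
-782*R(-6) = -782*2 = -1564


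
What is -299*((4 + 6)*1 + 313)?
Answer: -96577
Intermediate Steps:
-299*((4 + 6)*1 + 313) = -299*(10*1 + 313) = -299*(10 + 313) = -299*323 = -96577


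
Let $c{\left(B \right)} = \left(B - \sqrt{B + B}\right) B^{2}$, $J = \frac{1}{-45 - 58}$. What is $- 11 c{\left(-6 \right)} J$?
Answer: $- \frac{2376}{103} - \frac{792 i \sqrt{3}}{103} \approx -23.068 - 13.318 i$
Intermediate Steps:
$J = - \frac{1}{103}$ ($J = \frac{1}{-103} = - \frac{1}{103} \approx -0.0097087$)
$c{\left(B \right)} = B^{2} \left(B - \sqrt{2} \sqrt{B}\right)$ ($c{\left(B \right)} = \left(B - \sqrt{2 B}\right) B^{2} = \left(B - \sqrt{2} \sqrt{B}\right) B^{2} = B^{2} \left(B - \sqrt{2} \sqrt{B}\right)$)
$- 11 c{\left(-6 \right)} J = - 11 \left(\left(-6\right)^{3} - \sqrt{2} \left(-6\right)^{\frac{5}{2}}\right) \left(- \frac{1}{103}\right) = - 11 \left(-216 - \sqrt{2} \cdot 36 i \sqrt{6}\right) \left(- \frac{1}{103}\right) = - 11 \left(-216 - 72 i \sqrt{3}\right) \left(- \frac{1}{103}\right) = \left(2376 + 792 i \sqrt{3}\right) \left(- \frac{1}{103}\right) = - \frac{2376}{103} - \frac{792 i \sqrt{3}}{103}$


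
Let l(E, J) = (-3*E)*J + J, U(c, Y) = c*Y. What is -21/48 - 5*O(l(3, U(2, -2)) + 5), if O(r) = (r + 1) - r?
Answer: -87/16 ≈ -5.4375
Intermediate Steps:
U(c, Y) = Y*c
l(E, J) = J - 3*E*J (l(E, J) = -3*E*J + J = J - 3*E*J)
O(r) = 1 (O(r) = (1 + r) - r = 1)
-21/48 - 5*O(l(3, U(2, -2)) + 5) = -21/48 - 5*1 = -21*1/48 - 5 = -7/16 - 5 = -87/16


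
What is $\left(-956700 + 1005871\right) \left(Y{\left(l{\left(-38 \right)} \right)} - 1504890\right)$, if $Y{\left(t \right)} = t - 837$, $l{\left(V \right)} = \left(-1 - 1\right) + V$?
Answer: $-74040069157$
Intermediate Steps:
$l{\left(V \right)} = -2 + V$
$Y{\left(t \right)} = -837 + t$
$\left(-956700 + 1005871\right) \left(Y{\left(l{\left(-38 \right)} \right)} - 1504890\right) = \left(-956700 + 1005871\right) \left(\left(-837 - 40\right) - 1504890\right) = 49171 \left(\left(-837 - 40\right) - 1504890\right) = 49171 \left(-877 - 1504890\right) = 49171 \left(-1505767\right) = -74040069157$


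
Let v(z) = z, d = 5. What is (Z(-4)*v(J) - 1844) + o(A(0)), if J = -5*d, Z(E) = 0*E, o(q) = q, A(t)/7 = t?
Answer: -1844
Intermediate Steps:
A(t) = 7*t
Z(E) = 0
J = -25 (J = -5*5 = -25)
(Z(-4)*v(J) - 1844) + o(A(0)) = (0*(-25) - 1844) + 7*0 = (0 - 1844) + 0 = -1844 + 0 = -1844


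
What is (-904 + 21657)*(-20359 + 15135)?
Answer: -108413672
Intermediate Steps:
(-904 + 21657)*(-20359 + 15135) = 20753*(-5224) = -108413672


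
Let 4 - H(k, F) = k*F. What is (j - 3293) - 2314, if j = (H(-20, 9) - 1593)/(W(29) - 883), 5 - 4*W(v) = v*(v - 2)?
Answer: -12080267/2155 ≈ -5605.7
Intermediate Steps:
H(k, F) = 4 - F*k (H(k, F) = 4 - k*F = 4 - F*k)
W(v) = 5/4 - v*(-2 + v)/4 (W(v) = 5/4 - v*(v - 2)/4 = 5/4 - v*(-2 + v)/4)
j = 2818/2155 (j = ((4 - 1*9*(-20)) - 1593)/((5/4 + (1/2)*29 - 1/4*29**2) - 883) = ((4 + 180) - 1593)/((5/4 + 29/2 - 1/4*841) - 883) = (184 - 1593)/((5/4 + 29/2 - 841/4) - 883) = -1409/(-389/2 - 883) = -1409/(-2155/2) = -1409*(-2/2155) = 2818/2155 ≈ 1.3077)
(j - 3293) - 2314 = (2818/2155 - 3293) - 2314 = -7093597/2155 - 2314 = -12080267/2155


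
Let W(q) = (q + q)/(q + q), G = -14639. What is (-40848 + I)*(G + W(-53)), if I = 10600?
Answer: 442770224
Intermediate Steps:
W(q) = 1 (W(q) = (2*q)/((2*q)) = (2*q)*(1/(2*q)) = 1)
(-40848 + I)*(G + W(-53)) = (-40848 + 10600)*(-14639 + 1) = -30248*(-14638) = 442770224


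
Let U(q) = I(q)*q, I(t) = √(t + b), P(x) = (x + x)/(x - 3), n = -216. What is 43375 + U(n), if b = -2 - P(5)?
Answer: 43375 - 216*I*√223 ≈ 43375.0 - 3225.6*I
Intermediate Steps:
P(x) = 2*x/(-3 + x) (P(x) = (2*x)/(-3 + x) = 2*x/(-3 + x))
b = -7 (b = -2 - 2*5/(-3 + 5) = -2 - 2*5/2 = -2 - 1*5 = -2 - 5 = -7)
I(t) = √(-7 + t) (I(t) = √(t - 7) = √(-7 + t))
U(q) = q*√(-7 + q) (U(q) = √(-7 + q)*q = q*√(-7 + q))
43375 + U(n) = 43375 - 216*√(-7 - 216) = 43375 - 216*I*√223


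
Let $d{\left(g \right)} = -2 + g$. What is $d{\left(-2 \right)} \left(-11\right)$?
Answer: $44$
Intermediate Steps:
$d{\left(-2 \right)} \left(-11\right) = \left(-2 - 2\right) \left(-11\right) = \left(-4\right) \left(-11\right) = 44$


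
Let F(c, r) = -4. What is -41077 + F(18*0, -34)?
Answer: -41081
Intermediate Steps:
-41077 + F(18*0, -34) = -41077 - 4 = -41081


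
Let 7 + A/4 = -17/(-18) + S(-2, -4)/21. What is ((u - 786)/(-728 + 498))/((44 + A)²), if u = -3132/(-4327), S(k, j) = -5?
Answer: 2274237/236063812 ≈ 0.0096340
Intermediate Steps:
u = 3132/4327 (u = -3132*(-1/4327) = 3132/4327 ≈ 0.72383)
A = -1586/63 (A = -28 + 4*(-17/(-18) - 5/21) = -28 + 4*(-17*(-1/18) - 5*1/21) = -28 + 4*(17/18 - 5/21) = -28 + 4*(89/126) = -28 + 178/63 = -1586/63 ≈ -25.175)
((u - 786)/(-728 + 498))/((44 + A)²) = ((3132/4327 - 786)/(-728 + 498))/((44 - 1586/63)²) = (-3397890/4327/(-230))/((1186/63)²) = (-3397890/4327*(-1/230))/(1406596/3969) = (339789/99521)*(3969/1406596) = 2274237/236063812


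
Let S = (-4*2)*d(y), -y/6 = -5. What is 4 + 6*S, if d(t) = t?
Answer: -1436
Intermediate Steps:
y = 30 (y = -6*(-5) = 30)
S = -240 (S = -4*2*30 = -8*30 = -240)
4 + 6*S = 4 + 6*(-240) = 4 - 1440 = -1436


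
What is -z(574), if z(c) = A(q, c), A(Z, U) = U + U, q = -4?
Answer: -1148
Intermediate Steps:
A(Z, U) = 2*U
z(c) = 2*c
-z(574) = -2*574 = -1*1148 = -1148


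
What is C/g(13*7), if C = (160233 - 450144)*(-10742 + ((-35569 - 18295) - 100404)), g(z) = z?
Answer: 47838214110/91 ≈ 5.2569e+8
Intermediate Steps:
C = 47838214110 (C = -289911*(-10742 + (-53864 - 100404)) = -289911*(-10742 - 154268) = -289911*(-165010) = 47838214110)
C/g(13*7) = 47838214110/((13*7)) = 47838214110/91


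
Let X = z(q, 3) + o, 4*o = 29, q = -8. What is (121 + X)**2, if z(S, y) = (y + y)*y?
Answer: 342225/16 ≈ 21389.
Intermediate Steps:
o = 29/4 (o = (1/4)*29 = 29/4 ≈ 7.2500)
z(S, y) = 2*y**2 (z(S, y) = (2*y)*y = 2*y**2)
X = 101/4 (X = 2*3**2 + 29/4 = 2*9 + 29/4 = 18 + 29/4 = 101/4 ≈ 25.250)
(121 + X)**2 = (121 + 101/4)**2 = (585/4)**2 = 342225/16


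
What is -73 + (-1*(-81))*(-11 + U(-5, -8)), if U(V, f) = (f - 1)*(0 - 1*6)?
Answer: 3410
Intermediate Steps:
U(V, f) = 6 - 6*f (U(V, f) = (-1 + f)*(0 - 6) = (-1 + f)*(-6) = 6 - 6*f)
-73 + (-1*(-81))*(-11 + U(-5, -8)) = -73 + (-1*(-81))*(-11 + (6 - 6*(-8))) = -73 + 81*(-11 + (6 + 48)) = -73 + 81*(-11 + 54) = -73 + 81*43 = -73 + 3483 = 3410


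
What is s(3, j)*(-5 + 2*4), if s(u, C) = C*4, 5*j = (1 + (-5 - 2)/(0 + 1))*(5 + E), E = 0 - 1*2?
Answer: -216/5 ≈ -43.200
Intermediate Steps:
E = -2 (E = 0 - 2 = -2)
j = -18/5 (j = ((1 + (-5 - 2)/(0 + 1))*(5 - 2))/5 = ((1 - 7/1)*3)/5 = ((1 - 7*1)*3)/5 = ((1 - 7)*3)/5 = (-6*3)/5 = (⅕)*(-18) = -18/5 ≈ -3.6000)
s(u, C) = 4*C
s(3, j)*(-5 + 2*4) = (4*(-18/5))*(-5 + 2*4) = -72*(-5 + 8)/5 = -72/5*3 = -216/5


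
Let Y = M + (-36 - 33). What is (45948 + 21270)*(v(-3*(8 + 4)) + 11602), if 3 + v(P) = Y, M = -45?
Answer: 771998730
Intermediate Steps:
Y = -114 (Y = -45 + (-36 - 33) = -45 - 69 = -114)
v(P) = -117 (v(P) = -3 - 114 = -117)
(45948 + 21270)*(v(-3*(8 + 4)) + 11602) = (45948 + 21270)*(-117 + 11602) = 67218*11485 = 771998730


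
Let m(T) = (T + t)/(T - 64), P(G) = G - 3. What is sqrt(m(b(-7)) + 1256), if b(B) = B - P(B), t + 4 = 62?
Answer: sqrt(1255) ≈ 35.426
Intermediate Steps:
t = 58 (t = -4 + 62 = 58)
P(G) = -3 + G
b(B) = 3 (b(B) = B - (-3 + B) = B + (3 - B) = 3)
m(T) = (58 + T)/(-64 + T) (m(T) = (T + 58)/(T - 64) = (58 + T)/(-64 + T))
sqrt(m(b(-7)) + 1256) = sqrt((58 + 3)/(-64 + 3) + 1256) = sqrt(61/(-61) + 1256) = sqrt(-1/61*61 + 1256) = sqrt(-1 + 1256) = sqrt(1255)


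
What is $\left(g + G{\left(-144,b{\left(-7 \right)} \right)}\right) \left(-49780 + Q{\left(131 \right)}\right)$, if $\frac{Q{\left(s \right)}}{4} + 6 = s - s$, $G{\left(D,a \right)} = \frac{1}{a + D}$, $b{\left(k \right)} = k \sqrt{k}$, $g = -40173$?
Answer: $\frac{42174366415044}{21079} - \frac{348628 i \sqrt{7}}{21079} \approx 2.0008 \cdot 10^{9} - 43.758 i$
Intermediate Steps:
$b{\left(k \right)} = k^{\frac{3}{2}}$
$G{\left(D,a \right)} = \frac{1}{D + a}$
$Q{\left(s \right)} = -24$ ($Q{\left(s \right)} = -24 + 4 \left(s - s\right) = -24 + 4 \cdot 0 = -24 + 0 = -24$)
$\left(g + G{\left(-144,b{\left(-7 \right)} \right)}\right) \left(-49780 + Q{\left(131 \right)}\right) = \left(-40173 + \frac{1}{-144 + \left(-7\right)^{\frac{3}{2}}}\right) \left(-49780 - 24\right) = \left(-40173 + \frac{1}{-144 - 7 i \sqrt{7}}\right) \left(-49804\right) = 2000776092 - \frac{49804}{-144 - 7 i \sqrt{7}}$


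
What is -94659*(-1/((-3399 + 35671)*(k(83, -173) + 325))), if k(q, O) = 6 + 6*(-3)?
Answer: 94659/10101136 ≈ 0.0093711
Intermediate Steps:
k(q, O) = -12 (k(q, O) = 6 - 18 = -12)
-94659*(-1/((-3399 + 35671)*(k(83, -173) + 325))) = -94659*(-1/((-3399 + 35671)*(-12 + 325))) = -94659/((-32272*313)) = -94659/((-1*10101136)) = -94659/(-10101136) = -94659*(-1/10101136) = 94659/10101136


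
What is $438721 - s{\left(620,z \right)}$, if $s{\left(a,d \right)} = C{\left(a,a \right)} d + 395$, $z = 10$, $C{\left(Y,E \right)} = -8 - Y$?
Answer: $444606$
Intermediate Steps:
$s{\left(a,d \right)} = 395 + d \left(-8 - a\right)$ ($s{\left(a,d \right)} = \left(-8 - a\right) d + 395 = d \left(-8 - a\right) + 395 = 395 + d \left(-8 - a\right)$)
$438721 - s{\left(620,z \right)} = 438721 - \left(395 - 10 \left(8 + 620\right)\right) = 438721 - \left(395 - 10 \cdot 628\right) = 438721 - \left(395 - 6280\right) = 438721 - -5885 = 438721 + 5885 = 444606$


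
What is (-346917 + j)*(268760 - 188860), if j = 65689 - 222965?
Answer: -40285020700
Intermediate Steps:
j = -157276
(-346917 + j)*(268760 - 188860) = (-346917 - 157276)*(268760 - 188860) = -504193*79900 = -40285020700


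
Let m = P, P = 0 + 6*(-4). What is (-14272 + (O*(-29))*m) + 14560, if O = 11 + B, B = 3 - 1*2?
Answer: 8640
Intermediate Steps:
B = 1 (B = 3 - 2 = 1)
P = -24 (P = 0 - 24 = -24)
m = -24
O = 12 (O = 11 + 1 = 12)
(-14272 + (O*(-29))*m) + 14560 = (-14272 + (12*(-29))*(-24)) + 14560 = (-14272 - 348*(-24)) + 14560 = (-14272 + 8352) + 14560 = -5920 + 14560 = 8640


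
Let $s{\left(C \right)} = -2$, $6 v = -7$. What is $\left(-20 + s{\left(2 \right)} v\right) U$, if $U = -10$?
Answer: $\frac{530}{3} \approx 176.67$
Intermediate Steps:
$v = - \frac{7}{6}$ ($v = \frac{1}{6} \left(-7\right) = - \frac{7}{6} \approx -1.1667$)
$\left(-20 + s{\left(2 \right)} v\right) U = \left(-20 - - \frac{7}{3}\right) \left(-10\right) = \left(-20 + \frac{7}{3}\right) \left(-10\right) = \left(- \frac{53}{3}\right) \left(-10\right) = \frac{530}{3}$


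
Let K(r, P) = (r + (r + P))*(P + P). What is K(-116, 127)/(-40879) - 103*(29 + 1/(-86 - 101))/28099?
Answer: 117308330096/214799236927 ≈ 0.54613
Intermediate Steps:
K(r, P) = 2*P*(P + 2*r) (K(r, P) = (r + (P + r))*(2*P) = (P + 2*r)*(2*P) = 2*P*(P + 2*r))
K(-116, 127)/(-40879) - 103*(29 + 1/(-86 - 101))/28099 = (2*127*(127 + 2*(-116)))/(-40879) - 103*(29 + 1/(-86 - 101))/28099 = (2*127*(127 - 232))*(-1/40879) - 103*(29 + 1/(-187))*(1/28099) = (2*127*(-105))*(-1/40879) - 103*(29 - 1/187)*(1/28099) = -26670*(-1/40879) - 103*5422/187*(1/28099) = 26670/40879 - 558466/187*1/28099 = 26670/40879 - 558466/5254513 = 117308330096/214799236927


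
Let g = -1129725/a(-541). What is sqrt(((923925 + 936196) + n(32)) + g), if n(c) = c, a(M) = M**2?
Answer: 2*sqrt(136107577617)/541 ≈ 1363.9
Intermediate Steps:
g = -1129725/292681 (g = -1129725/((-541)**2) = -1129725/292681 ≈ -3.8599)
sqrt(((923925 + 936196) + n(32)) + g) = sqrt(((923925 + 936196) + 32) - 1129725/292681) = sqrt((1860121 + 32) - 1129725/292681) = sqrt(1860153 - 1129725/292681) = sqrt(544430310468/292681) = 2*sqrt(136107577617)/541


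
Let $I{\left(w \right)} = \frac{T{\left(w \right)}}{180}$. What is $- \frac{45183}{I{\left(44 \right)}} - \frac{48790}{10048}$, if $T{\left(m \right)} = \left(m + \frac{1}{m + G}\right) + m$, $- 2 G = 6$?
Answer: $- \frac{186149283835}{2014624} \approx -92399.0$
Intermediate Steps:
$G = -3$ ($G = \left(- \frac{1}{2}\right) 6 = -3$)
$T{\left(m \right)} = \frac{1}{-3 + m} + 2 m$ ($T{\left(m \right)} = \left(m + \frac{1}{m - 3}\right) + m = \left(m + \frac{1}{-3 + m}\right) + m = \frac{1}{-3 + m} + 2 m$)
$I{\left(w \right)} = \frac{1 - 6 w + 2 w^{2}}{180 \left(-3 + w\right)}$ ($I{\left(w \right)} = \frac{\frac{1}{-3 + w} \left(1 - 6 w + 2 w^{2}\right)}{180} = \frac{1 - 6 w + 2 w^{2}}{-3 + w} \frac{1}{180} = \frac{1 - 6 w + 2 w^{2}}{180 \left(-3 + w\right)}$)
$- \frac{45183}{I{\left(44 \right)}} - \frac{48790}{10048} = - \frac{45183}{\frac{1}{180} \frac{1}{-3 + 44} \left(1 - 264 + 2 \cdot 44^{2}\right)} - \frac{48790}{10048} = - \frac{45183}{\frac{1}{180} \cdot \frac{1}{41} \left(1 - 264 + 2 \cdot 1936\right)} - \frac{24395}{5024} = - \frac{45183}{\frac{1}{180} \cdot \frac{1}{41} \left(1 - 264 + 3872\right)} - \frac{24395}{5024} = - \frac{45183}{\frac{1}{180} \cdot \frac{1}{41} \cdot 3609} - \frac{24395}{5024} = - \frac{45183}{\frac{401}{820}} - \frac{24395}{5024} = \left(-45183\right) \frac{820}{401} - \frac{24395}{5024} = - \frac{37050060}{401} - \frac{24395}{5024} = - \frac{186149283835}{2014624}$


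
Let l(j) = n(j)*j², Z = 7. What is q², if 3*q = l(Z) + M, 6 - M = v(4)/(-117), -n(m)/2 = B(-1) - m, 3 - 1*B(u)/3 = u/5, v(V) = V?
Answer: 21178398784/3080025 ≈ 6876.0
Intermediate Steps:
B(u) = 9 - 3*u/5
n(m) = -96/5 + 2*m (n(m) = -2*((9 - ⅗*(-1)) - m) = -2*((9 + ⅗) - m) = -2*(48/5 - m) = -96/5 + 2*m)
M = 706/117 (M = 6 - 4/(-117) = 6 - 4*(-1)/117 = 6 - 1*(-4/117) = 6 + 4/117 = 706/117 ≈ 6.0342)
l(j) = j²*(-96/5 + 2*j) (l(j) = (-96/5 + 2*j)*j² = j²*(-96/5 + 2*j))
q = -145528/1755 (q = (7²*(-96/5 + 2*7) + 706/117)/3 = (49*(-96/5 + 14) + 706/117)/3 = (49*(-26/5) + 706/117)/3 = (-1274/5 + 706/117)/3 = (⅓)*(-145528/585) = -145528/1755 ≈ -82.922)
q² = (-145528/1755)² = 21178398784/3080025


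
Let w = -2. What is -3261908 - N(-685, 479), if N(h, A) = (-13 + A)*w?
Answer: -3260976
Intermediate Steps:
N(h, A) = 26 - 2*A (N(h, A) = (-13 + A)*(-2) = 26 - 2*A)
-3261908 - N(-685, 479) = -3261908 - (26 - 2*479) = -3261908 - (26 - 958) = -3261908 - 1*(-932) = -3261908 + 932 = -3260976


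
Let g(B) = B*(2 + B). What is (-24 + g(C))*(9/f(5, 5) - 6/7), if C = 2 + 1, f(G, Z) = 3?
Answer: -135/7 ≈ -19.286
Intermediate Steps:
C = 3
(-24 + g(C))*(9/f(5, 5) - 6/7) = (-24 + 3*(2 + 3))*(9/3 - 6/7) = (-24 + 3*5)*(9*(⅓) - 6*⅐) = (-24 + 15)*(3 - 6/7) = -9*15/7 = -135/7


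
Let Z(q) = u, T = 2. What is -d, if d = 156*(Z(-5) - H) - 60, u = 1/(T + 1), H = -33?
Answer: -5140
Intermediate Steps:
u = ⅓ (u = 1/(2 + 1) = 1/3 = ⅓ ≈ 0.33333)
Z(q) = ⅓
d = 5140 (d = 156*(⅓ - 1*(-33)) - 60 = 156*(⅓ + 33) - 60 = 156*(100/3) - 60 = 5200 - 60 = 5140)
-d = -1*5140 = -5140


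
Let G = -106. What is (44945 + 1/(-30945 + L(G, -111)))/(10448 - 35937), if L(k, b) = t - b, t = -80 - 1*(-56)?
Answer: -1386912809/786539562 ≈ -1.7633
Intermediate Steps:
t = -24 (t = -80 + 56 = -24)
L(k, b) = -24 - b
(44945 + 1/(-30945 + L(G, -111)))/(10448 - 35937) = (44945 + 1/(-30945 + (-24 - 1*(-111))))/(10448 - 35937) = (44945 + 1/(-30945 + (-24 + 111)))/(-25489) = (44945 + 1/(-30945 + 87))*(-1/25489) = (44945 + 1/(-30858))*(-1/25489) = (44945 - 1/30858)*(-1/25489) = (1386912809/30858)*(-1/25489) = -1386912809/786539562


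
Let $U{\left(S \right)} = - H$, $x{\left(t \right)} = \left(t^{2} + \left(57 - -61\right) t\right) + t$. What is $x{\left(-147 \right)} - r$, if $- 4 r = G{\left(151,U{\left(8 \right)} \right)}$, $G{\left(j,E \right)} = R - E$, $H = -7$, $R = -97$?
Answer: $4090$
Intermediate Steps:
$x{\left(t \right)} = t^{2} + 119 t$ ($x{\left(t \right)} = \left(t^{2} + \left(57 + 61\right) t\right) + t = \left(t^{2} + 118 t\right) + t = t^{2} + 119 t$)
$U{\left(S \right)} = 7$ ($U{\left(S \right)} = \left(-1\right) \left(-7\right) = 7$)
$G{\left(j,E \right)} = -97 - E$
$r = 26$ ($r = - \frac{-97 - 7}{4} = \left(- \frac{1}{4}\right) \left(-104\right) = 26$)
$x{\left(-147 \right)} - r = - 147 \left(119 - 147\right) - 26 = \left(-147\right) \left(-28\right) - 26 = 4116 - 26 = 4090$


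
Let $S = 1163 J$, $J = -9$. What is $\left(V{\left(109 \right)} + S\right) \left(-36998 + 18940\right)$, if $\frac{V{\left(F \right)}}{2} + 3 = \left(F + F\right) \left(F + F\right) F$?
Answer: $-186895948022$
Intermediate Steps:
$S = -10467$ ($S = 1163 \left(-9\right) = -10467$)
$V{\left(F \right)} = -6 + 8 F^{3}$ ($V{\left(F \right)} = -6 + 2 \left(F + F\right) \left(F + F\right) F = -6 + 2 \cdot 2 F 2 F F = -6 + 2 \cdot 4 F^{2} F = -6 + 2 \cdot 4 F^{3} = -6 + 8 F^{3}$)
$\left(V{\left(109 \right)} + S\right) \left(-36998 + 18940\right) = \left(\left(-6 + 8 \cdot 109^{3}\right) - 10467\right) \left(-36998 + 18940\right) = \left(\left(-6 + 8 \cdot 1295029\right) - 10467\right) \left(-18058\right) = \left(\left(-6 + 10360232\right) - 10467\right) \left(-18058\right) = \left(10360226 - 10467\right) \left(-18058\right) = 10349759 \left(-18058\right) = -186895948022$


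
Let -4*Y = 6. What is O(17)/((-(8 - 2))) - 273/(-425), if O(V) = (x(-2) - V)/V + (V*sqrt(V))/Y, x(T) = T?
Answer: 2113/2550 + 17*sqrt(17)/9 ≈ 8.6167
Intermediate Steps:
Y = -3/2 (Y = -1/4*6 = -3/2 ≈ -1.5000)
O(V) = -2*V**(3/2)/3 + (-2 - V)/V (O(V) = (-2 - V)/V + (V*sqrt(V))/(-3/2) = (-2 - V)/V + V**(3/2)*(-2/3) = (-2 - V)/V - 2*V**(3/2)/3 = -2*V**(3/2)/3 + (-2 - V)/V)
O(17)/((-(8 - 2))) - 273/(-425) = (-1 - 2/17 - 34*sqrt(17)/3)/((-(8 - 2))) - 273/(-425) = (-1 - 2*1/17 - 34*sqrt(17)/3)/((-1*6)) - 273*(-1/425) = (-1 - 2/17 - 34*sqrt(17)/3)/(-6) + 273/425 = (-19/17 - 34*sqrt(17)/3)*(-1/6) + 273/425 = (19/102 + 17*sqrt(17)/9) + 273/425 = 2113/2550 + 17*sqrt(17)/9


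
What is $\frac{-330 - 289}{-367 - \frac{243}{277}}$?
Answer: $\frac{171463}{101902} \approx 1.6826$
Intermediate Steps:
$\frac{-330 - 289}{-367 - \frac{243}{277}} = - \frac{619}{-367 - \frac{243}{277}} = - \frac{619}{- \frac{101902}{277}} = \left(-619\right) \left(- \frac{277}{101902}\right) = \frac{171463}{101902}$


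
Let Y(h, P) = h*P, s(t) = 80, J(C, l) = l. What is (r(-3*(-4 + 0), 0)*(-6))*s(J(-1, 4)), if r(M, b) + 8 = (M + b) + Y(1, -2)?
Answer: -960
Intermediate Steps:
Y(h, P) = P*h
r(M, b) = -10 + M + b (r(M, b) = -8 + ((M + b) - 2*1) = -8 + ((M + b) - 2) = -8 + (-2 + M + b) = -10 + M + b)
(r(-3*(-4 + 0), 0)*(-6))*s(J(-1, 4)) = ((-10 - 3*(-4 + 0) + 0)*(-6))*80 = ((-10 - 3*(-4) + 0)*(-6))*80 = ((-10 + 12 + 0)*(-6))*80 = (2*(-6))*80 = -12*80 = -960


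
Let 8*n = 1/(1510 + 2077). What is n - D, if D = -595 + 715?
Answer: -3443519/28696 ≈ -120.00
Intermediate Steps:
D = 120
n = 1/28696 (n = 1/(8*(1510 + 2077)) = (⅛)/3587 = (⅛)*(1/3587) = 1/28696 ≈ 3.4848e-5)
n - D = 1/28696 - 1*120 = 1/28696 - 120 = -3443519/28696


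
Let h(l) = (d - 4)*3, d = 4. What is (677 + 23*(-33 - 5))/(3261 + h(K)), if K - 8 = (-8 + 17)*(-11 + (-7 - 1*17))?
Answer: -197/3261 ≈ -0.060411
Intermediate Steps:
K = -307 (K = 8 + (-8 + 17)*(-11 + (-7 - 1*17)) = 8 + 9*(-11 + (-7 - 17)) = 8 + 9*(-11 - 24) = 8 + 9*(-35) = 8 - 315 = -307)
h(l) = 0 (h(l) = (4 - 4)*3 = 0*3 = 0)
(677 + 23*(-33 - 5))/(3261 + h(K)) = (677 + 23*(-33 - 5))/(3261 + 0) = (677 + 23*(-38))/3261 = (677 - 874)*(1/3261) = -197*1/3261 = -197/3261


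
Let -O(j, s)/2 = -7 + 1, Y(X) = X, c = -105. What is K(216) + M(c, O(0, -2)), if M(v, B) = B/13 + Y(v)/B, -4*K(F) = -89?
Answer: 375/26 ≈ 14.423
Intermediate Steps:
K(F) = 89/4 (K(F) = -¼*(-89) = 89/4)
O(j, s) = 12 (O(j, s) = -2*(-7 + 1) = -2*(-6) = 12)
M(v, B) = B/13 + v/B
K(216) + M(c, O(0, -2)) = 89/4 + ((1/13)*12 - 105/12) = 89/4 + (12/13 - 105*1/12) = 89/4 + (12/13 - 35/4) = 89/4 - 407/52 = 375/26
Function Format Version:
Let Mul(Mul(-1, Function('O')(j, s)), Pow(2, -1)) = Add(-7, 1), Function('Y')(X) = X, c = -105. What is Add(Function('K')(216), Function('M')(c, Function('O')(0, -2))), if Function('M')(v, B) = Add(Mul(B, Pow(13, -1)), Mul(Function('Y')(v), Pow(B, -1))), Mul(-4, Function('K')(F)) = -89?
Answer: Rational(375, 26) ≈ 14.423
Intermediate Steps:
Function('K')(F) = Rational(89, 4) (Function('K')(F) = Mul(Rational(-1, 4), -89) = Rational(89, 4))
Function('O')(j, s) = 12 (Function('O')(j, s) = Mul(-2, Add(-7, 1)) = Mul(-2, -6) = 12)
Function('M')(v, B) = Add(Mul(Rational(1, 13), B), Mul(v, Pow(B, -1))) (Function('M')(v, B) = Add(Mul(B, Pow(13, -1)), Mul(v, Pow(B, -1))) = Add(Mul(B, Rational(1, 13)), Mul(v, Pow(B, -1))) = Add(Mul(Rational(1, 13), B), Mul(v, Pow(B, -1))))
Add(Function('K')(216), Function('M')(c, Function('O')(0, -2))) = Add(Rational(89, 4), Add(Mul(Rational(1, 13), 12), Mul(-105, Pow(12, -1)))) = Add(Rational(89, 4), Add(Rational(12, 13), Mul(-105, Rational(1, 12)))) = Add(Rational(89, 4), Add(Rational(12, 13), Rational(-35, 4))) = Add(Rational(89, 4), Rational(-407, 52)) = Rational(375, 26)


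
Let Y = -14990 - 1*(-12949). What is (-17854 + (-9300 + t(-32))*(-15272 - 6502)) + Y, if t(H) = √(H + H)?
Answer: 202478305 - 174192*I ≈ 2.0248e+8 - 1.7419e+5*I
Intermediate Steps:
t(H) = √2*√H (t(H) = √(2*H) = √2*√H)
Y = -2041 (Y = -14990 + 12949 = -2041)
(-17854 + (-9300 + t(-32))*(-15272 - 6502)) + Y = (-17854 + (-9300 + √2*√(-32))*(-15272 - 6502)) - 2041 = (-17854 + (-9300 + √2*(4*I*√2))*(-21774)) - 2041 = (-17854 + (-9300 + 8*I)*(-21774)) - 2041 = (-17854 + (202498200 - 174192*I)) - 2041 = (202480346 - 174192*I) - 2041 = 202478305 - 174192*I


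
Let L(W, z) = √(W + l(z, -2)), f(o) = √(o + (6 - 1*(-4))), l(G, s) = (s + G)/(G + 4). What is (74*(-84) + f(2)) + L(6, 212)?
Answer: -6216 + 2*√3 + √251/6 ≈ -6209.9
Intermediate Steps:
l(G, s) = (G + s)/(4 + G)
f(o) = √(10 + o) (f(o) = √(o + (6 + 4)) = √(o + 10) = √(10 + o))
L(W, z) = √(W + (-2 + z)/(4 + z)) (L(W, z) = √(W + (z - 2)/(4 + z)) = √(W + (-2 + z)/(4 + z)))
(74*(-84) + f(2)) + L(6, 212) = (74*(-84) + √(10 + 2)) + √((-2 + 212 + 6*(4 + 212))/(4 + 212)) = (-6216 + √12) + √((-2 + 212 + 6*216)/216) = (-6216 + 2*√3) + √((-2 + 212 + 1296)/216) = (-6216 + 2*√3) + √((1/216)*1506) = (-6216 + 2*√3) + √(251/36) = (-6216 + 2*√3) + √251/6 = -6216 + 2*√3 + √251/6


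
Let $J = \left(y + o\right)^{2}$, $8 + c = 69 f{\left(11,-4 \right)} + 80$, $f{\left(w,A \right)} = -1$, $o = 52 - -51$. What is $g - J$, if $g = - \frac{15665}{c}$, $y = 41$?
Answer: $- \frac{77873}{3} \approx -25958.0$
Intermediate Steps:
$o = 103$ ($o = 52 + 51 = 103$)
$c = 3$ ($c = -8 + \left(69 \left(-1\right) + 80\right) = -8 + \left(-69 + 80\right) = -8 + 11 = 3$)
$J = 20736$ ($J = \left(41 + 103\right)^{2} = 144^{2} = 20736$)
$g = - \frac{15665}{3} \approx -5221.7$
$g - J = - \frac{15665}{3} - 20736 = - \frac{77873}{3}$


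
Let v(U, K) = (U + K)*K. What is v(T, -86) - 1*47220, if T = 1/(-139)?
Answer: -5535450/139 ≈ -39823.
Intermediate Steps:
T = -1/139 ≈ -0.0071942
v(U, K) = K*(K + U) (v(U, K) = (K + U)*K = K*(K + U))
v(T, -86) - 1*47220 = -86*(-86 - 1/139) - 1*47220 = -86*(-11955/139) - 47220 = 1028130/139 - 47220 = -5535450/139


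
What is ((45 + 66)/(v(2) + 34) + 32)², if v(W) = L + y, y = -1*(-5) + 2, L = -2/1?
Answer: 205209/169 ≈ 1214.3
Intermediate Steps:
L = -2 (L = -2*1 = -2)
y = 7 (y = 5 + 2 = 7)
v(W) = 5 (v(W) = -2 + 7 = 5)
((45 + 66)/(v(2) + 34) + 32)² = ((45 + 66)/(5 + 34) + 32)² = (111/39 + 32)² = (111*(1/39) + 32)² = (37/13 + 32)² = (453/13)² = 205209/169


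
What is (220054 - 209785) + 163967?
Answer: 174236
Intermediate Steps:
(220054 - 209785) + 163967 = 10269 + 163967 = 174236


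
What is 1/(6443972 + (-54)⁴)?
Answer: 1/14947028 ≈ 6.6903e-8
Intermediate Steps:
1/(6443972 + (-54)⁴) = 1/(6443972 + 8503056) = 1/14947028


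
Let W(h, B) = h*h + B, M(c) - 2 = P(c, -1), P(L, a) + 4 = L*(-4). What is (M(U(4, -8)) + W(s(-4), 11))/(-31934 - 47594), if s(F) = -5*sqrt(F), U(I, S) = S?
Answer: 59/79528 ≈ 0.00074188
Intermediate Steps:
P(L, a) = -4 - 4*L (P(L, a) = -4 + L*(-4) = -4 - 4*L)
M(c) = -2 - 4*c (M(c) = 2 + (-4 - 4*c) = -2 - 4*c)
W(h, B) = B + h**2 (W(h, B) = h**2 + B = B + h**2)
(M(U(4, -8)) + W(s(-4), 11))/(-31934 - 47594) = ((-2 - 4*(-8)) + (11 + (-10*I)**2))/(-31934 - 47594) = ((-2 + 32) + (11 + (-10*I)**2))/(-79528) = (30 + (11 + (-10*I)**2))*(-1/79528) = (30 + (11 - 100))*(-1/79528) = (30 - 89)*(-1/79528) = -59*(-1/79528) = 59/79528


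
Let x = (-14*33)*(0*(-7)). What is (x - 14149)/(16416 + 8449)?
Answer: -14149/24865 ≈ -0.56903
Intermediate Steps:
x = 0 (x = -462*0 = 0)
(x - 14149)/(16416 + 8449) = (0 - 14149)/(16416 + 8449) = -14149/24865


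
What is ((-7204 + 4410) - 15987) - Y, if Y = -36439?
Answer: 17658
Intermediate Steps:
((-7204 + 4410) - 15987) - Y = ((-7204 + 4410) - 15987) - 1*(-36439) = (-2794 - 15987) + 36439 = -18781 + 36439 = 17658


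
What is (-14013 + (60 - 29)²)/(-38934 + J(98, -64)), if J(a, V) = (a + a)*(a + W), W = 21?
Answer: 6526/7805 ≈ 0.83613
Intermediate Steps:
J(a, V) = 2*a*(21 + a) (J(a, V) = (a + a)*(a + 21) = (2*a)*(21 + a) = 2*a*(21 + a))
(-14013 + (60 - 29)²)/(-38934 + J(98, -64)) = (-14013 + (60 - 29)²)/(-38934 + 2*98*(21 + 98)) = (-14013 + 31²)/(-38934 + 2*98*119) = (-14013 + 961)/(-38934 + 23324) = -13052/(-15610) = -13052*(-1/15610) = 6526/7805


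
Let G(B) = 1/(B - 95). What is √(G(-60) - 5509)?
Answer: 2*I*√33088470/155 ≈ 74.223*I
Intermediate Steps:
G(B) = 1/(-95 + B)
√(G(-60) - 5509) = √(1/(-95 - 60) - 5509) = √(1/(-155) - 5509) = √(-1/155 - 5509) = √(-853896/155) = 2*I*√33088470/155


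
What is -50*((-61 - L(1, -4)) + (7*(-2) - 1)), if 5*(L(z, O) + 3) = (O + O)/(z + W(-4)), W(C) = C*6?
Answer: 84030/23 ≈ 3653.5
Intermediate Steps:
W(C) = 6*C
L(z, O) = -3 + 2*O/(5*(-24 + z)) (L(z, O) = -3 + ((O + O)/(z + 6*(-4)))/5 = -3 + ((2*O)/(z - 24))/5 = -3 + ((2*O)/(-24 + z))/5 = -3 + (2*O/(-24 + z))/5 = -3 + 2*O/(5*(-24 + z)))
-50*((-61 - L(1, -4)) + (7*(-2) - 1)) = -50*((-61 - (360 - 15*1 + 2*(-4))/(5*(-24 + 1))) + (7*(-2) - 1)) = -50*((-61 - (360 - 15 - 8)/(5*(-23))) + (-14 - 1)) = -50*((-61 - (-1)*337/(5*23)) - 15) = -50*((-61 - 1*(-337/115)) - 15) = -50*((-61 + 337/115) - 15) = -50*(-6678/115 - 15) = -50*(-8403/115) = 84030/23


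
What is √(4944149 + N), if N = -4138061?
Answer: 2*√201522 ≈ 897.82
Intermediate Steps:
√(4944149 + N) = √(4944149 - 4138061) = √806088 = 2*√201522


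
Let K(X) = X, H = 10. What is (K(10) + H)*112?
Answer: 2240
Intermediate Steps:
(K(10) + H)*112 = (10 + 10)*112 = 20*112 = 2240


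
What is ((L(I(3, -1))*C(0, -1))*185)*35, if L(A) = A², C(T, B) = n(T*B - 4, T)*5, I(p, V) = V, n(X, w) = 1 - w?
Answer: 32375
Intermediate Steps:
C(T, B) = 5 - 5*T (C(T, B) = (1 - T)*5 = 5 - 5*T)
((L(I(3, -1))*C(0, -1))*185)*35 = (((-1)²*(5 - 5*0))*185)*35 = ((1*(5 + 0))*185)*35 = ((1*5)*185)*35 = (5*185)*35 = 925*35 = 32375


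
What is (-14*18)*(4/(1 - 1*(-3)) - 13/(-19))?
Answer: -8064/19 ≈ -424.42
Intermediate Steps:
(-14*18)*(4/(1 - 1*(-3)) - 13/(-19)) = -252*(4/(1 + 3) - 13*(-1/19)) = -252*(4/4 + 13/19) = -252*(4*(¼) + 13/19) = -252*(1 + 13/19) = -252*32/19 = -8064/19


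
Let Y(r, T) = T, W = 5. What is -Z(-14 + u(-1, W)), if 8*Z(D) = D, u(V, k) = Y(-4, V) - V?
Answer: 7/4 ≈ 1.7500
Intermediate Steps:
u(V, k) = 0 (u(V, k) = V - V = 0)
Z(D) = D/8
-Z(-14 + u(-1, W)) = -(-14 + 0)/8 = -(-14)/8 = -1*(-7/4) = 7/4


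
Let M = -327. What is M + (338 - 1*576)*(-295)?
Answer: 69883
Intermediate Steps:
M + (338 - 1*576)*(-295) = -327 + (338 - 1*576)*(-295) = -327 + (338 - 576)*(-295) = -327 - 238*(-295) = -327 + 70210 = 69883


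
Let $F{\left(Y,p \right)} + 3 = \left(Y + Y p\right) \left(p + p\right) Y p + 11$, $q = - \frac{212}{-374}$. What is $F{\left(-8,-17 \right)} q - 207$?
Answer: $- \frac{62776293}{187} \approx -3.357 \cdot 10^{5}$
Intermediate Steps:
$q = \frac{106}{187}$ ($q = \left(-212\right) \left(- \frac{1}{374}\right) = \frac{106}{187} \approx 0.56684$)
$F{\left(Y,p \right)} = 8 + 2 Y p^{2} \left(Y + Y p\right)$ ($F{\left(Y,p \right)} = -3 + \left(\left(Y + Y p\right) \left(p + p\right) Y p + 11\right) = -3 + \left(\left(Y + Y p\right) 2 p Y p + 11\right) = -3 + \left(2 p \left(Y + Y p\right) Y p + 11\right) = -3 + \left(2 Y p \left(Y + Y p\right) p + 11\right) = -3 + \left(2 Y p^{2} \left(Y + Y p\right) + 11\right) = -3 + \left(11 + 2 Y p^{2} \left(Y + Y p\right)\right) = 8 + 2 Y p^{2} \left(Y + Y p\right)$)
$F{\left(-8,-17 \right)} q - 207 = \left(8 + 2 \left(-8\right)^{2} \left(-17\right)^{2} + 2 \left(-8\right)^{2} \left(-17\right)^{3}\right) \frac{106}{187} - 207 = \left(8 + 2 \cdot 64 \cdot 289 + 2 \cdot 64 \left(-4913\right)\right) \frac{106}{187} - 207 = \left(8 + 36992 - 628864\right) \frac{106}{187} - 207 = \left(-591864\right) \frac{106}{187} - 207 = - \frac{62737584}{187} - 207 = - \frac{62776293}{187}$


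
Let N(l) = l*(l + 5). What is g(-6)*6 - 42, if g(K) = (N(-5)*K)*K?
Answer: -42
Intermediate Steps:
N(l) = l*(5 + l)
g(K) = 0 (g(K) = ((-5*(5 - 5))*K)*K = ((-5*0)*K)*K = (0*K)*K = 0*K = 0)
g(-6)*6 - 42 = 0*6 - 42 = 0 - 42 = -42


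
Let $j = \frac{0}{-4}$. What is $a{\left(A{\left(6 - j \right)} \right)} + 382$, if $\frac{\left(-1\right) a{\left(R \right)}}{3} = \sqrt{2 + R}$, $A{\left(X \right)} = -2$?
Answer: $382$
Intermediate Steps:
$j = 0$ ($j = 0 \left(- \frac{1}{4}\right) = 0$)
$a{\left(R \right)} = - 3 \sqrt{2 + R}$
$a{\left(A{\left(6 - j \right)} \right)} + 382 = - 3 \sqrt{2 - 2} + 382 = - 3 \sqrt{0} + 382 = \left(-3\right) 0 + 382 = 0 + 382 = 382$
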